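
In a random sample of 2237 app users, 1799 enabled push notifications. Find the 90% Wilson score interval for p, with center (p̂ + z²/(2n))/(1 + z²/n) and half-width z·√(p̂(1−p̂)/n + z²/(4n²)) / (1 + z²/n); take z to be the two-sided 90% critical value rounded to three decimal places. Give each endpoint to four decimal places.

(0.7900, 0.8176)

Here p̂ = 1799/2237 = 0.80420 and z = 1.645 (z² = 2.706025).
Denominator 1 + z²/n = 1 + 2.706025/2237 = 1.001210.
Adjusted center: (0.80420 + z²/(2n))/1.001210 = 0.80383.
Radicand: p̂(1−p̂)/n + z²/(4n²) = 0.000070389 + 0.000000135 = 0.000070524.
Half-width = z·√(radicand)/denom = 1.645·0.008398/1.001210 = 0.01380.
CI: 0.80383 ± 0.01380 = (0.7900, 0.8176).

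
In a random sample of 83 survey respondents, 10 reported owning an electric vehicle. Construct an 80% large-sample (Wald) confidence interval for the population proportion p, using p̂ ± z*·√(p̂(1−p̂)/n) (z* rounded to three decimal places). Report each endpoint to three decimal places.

p̂ = 10/83 = 0.12048.
SE(p̂) = √(0.12048·0.87952/83) = 0.035731.
The 80% critical value is z* = 1.282.
Margin of error: 1.282 × 0.035731 = 0.04581.
Interval: 0.12048 ± 0.04581 → (0.075, 0.166).

(0.075, 0.166)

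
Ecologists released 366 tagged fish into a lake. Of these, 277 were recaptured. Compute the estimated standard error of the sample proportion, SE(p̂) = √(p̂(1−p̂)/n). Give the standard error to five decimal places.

SE = 0.02242

The sample proportion is 277/366 = 0.75683.
p̂(1−p̂) = 0.184038.
Dividing by n and taking the root: √0.000502836 = 0.02242.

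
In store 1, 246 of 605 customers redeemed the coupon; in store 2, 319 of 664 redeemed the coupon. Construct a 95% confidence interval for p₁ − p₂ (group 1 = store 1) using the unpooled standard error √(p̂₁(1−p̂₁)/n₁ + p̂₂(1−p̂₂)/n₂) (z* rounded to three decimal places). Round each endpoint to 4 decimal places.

p̂₁ = 246/605 = 0.40661, p̂₂ = 319/664 = 0.48042; p̂₁ − p̂₂ = -0.07381.
SE = √(0.000398808 + 0.000375929) = √0.000774737 = 0.027834.
For 95% confidence, z* = 1.960. Margin = 1.960·0.027834 = 0.05455.
Interval: -0.07381 ± 0.05455 → (-0.1284, -0.0193).

(-0.1284, -0.0193)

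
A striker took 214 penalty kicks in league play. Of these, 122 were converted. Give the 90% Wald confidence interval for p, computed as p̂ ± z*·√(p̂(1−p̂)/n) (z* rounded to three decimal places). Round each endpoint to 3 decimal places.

(0.514, 0.626)

Sample proportion p̂ = 122/214 = 0.57009.
Standard error of p̂: √(0.245087/214) = √0.001145266 = 0.033842.
z* = 1.645 at the 90% level.
Margin of error: 1.645 × 0.033842 = 0.05567.
Interval: 0.57009 ± 0.05567 → (0.514, 0.626).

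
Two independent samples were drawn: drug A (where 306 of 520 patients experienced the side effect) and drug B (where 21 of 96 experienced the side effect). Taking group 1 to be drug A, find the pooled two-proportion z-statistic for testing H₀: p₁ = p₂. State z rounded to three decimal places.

p̂₁ = 306/520 = 0.58846, p̂₂ = 21/96 = 0.21875.
Pooled p̂ = (306+21)/(520+96) = 327/616 = 0.53084.
SE = √[p̂(1−p̂)(1/n₁+1/n₂)] = √[0.53084·0.46916·(1/520+1/96)] ≈ 0.055436.
z = 0.36971/0.055436 = 6.669.

z = 6.669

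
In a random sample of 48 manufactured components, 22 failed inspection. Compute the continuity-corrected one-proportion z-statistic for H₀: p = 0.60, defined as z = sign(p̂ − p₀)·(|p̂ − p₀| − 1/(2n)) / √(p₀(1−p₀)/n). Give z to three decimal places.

z = -1.856

With x = 22 successes in n = 48, p̂ = 0.45833. p̂ − p₀ = -0.141667.
Continuity correction 1/(2n) = 1/96 = 0.010417.
Corrected numerator: |-0.141667| − 0.010417 = 0.131250.
Under H₀, SE = √(p₀(1−p₀)/n) = √(0.60·0.40/48) = √0.005000000 = 0.070711.
z = (−)0.131250/0.070711 = -1.856.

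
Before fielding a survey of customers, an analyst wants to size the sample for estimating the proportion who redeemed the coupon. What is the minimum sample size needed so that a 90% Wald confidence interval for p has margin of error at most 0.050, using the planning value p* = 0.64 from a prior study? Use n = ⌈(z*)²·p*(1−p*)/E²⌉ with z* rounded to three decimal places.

n = 250

The 90% critical value is z* = 1.645.
p*(1−p*) = 0.64·0.36 = 0.2304.
(z*)²·p*(1−p*)/E² = 2.706025·0.2304/0.002500 = 249.387.
Rounding up, n = 250.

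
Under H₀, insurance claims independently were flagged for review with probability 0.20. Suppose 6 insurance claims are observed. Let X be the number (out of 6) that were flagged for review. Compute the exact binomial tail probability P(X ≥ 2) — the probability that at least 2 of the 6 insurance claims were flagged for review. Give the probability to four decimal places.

P = 0.3446

X is binomial with n = 6 and p = 0.20.
P(X ≥ 2) = Σ_{j=2}^{6} C(6,j)·0.20^j·0.80^{6−j}.
= 0.245760 + 0.081920 + 0.015360 + 0.001536 + 0.000064 = 0.3446.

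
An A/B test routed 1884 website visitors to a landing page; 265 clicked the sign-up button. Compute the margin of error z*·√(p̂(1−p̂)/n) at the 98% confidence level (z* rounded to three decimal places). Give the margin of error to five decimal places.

ME = 0.01863

The sample proportion is 265/1884 = 0.14066.
Standard error of p̂: √(0.120873/1884) = √0.000064158 = 0.008010.
For 98% confidence, z* = 2.326.
ME = 2.326·0.008010 = 0.01863.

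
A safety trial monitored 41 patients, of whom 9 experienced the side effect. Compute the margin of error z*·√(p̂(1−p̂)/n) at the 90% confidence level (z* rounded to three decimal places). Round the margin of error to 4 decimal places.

ME = 0.1063

With x = 9 successes in n = 41, p̂ = 0.21951.
SE = √(p̂(1−p̂)/n) = √(0.171327/41) = 0.064643.
For 90% confidence, z* = 1.645.
Margin of error = z*·SE = 1.645 × 0.064643 = 0.1063.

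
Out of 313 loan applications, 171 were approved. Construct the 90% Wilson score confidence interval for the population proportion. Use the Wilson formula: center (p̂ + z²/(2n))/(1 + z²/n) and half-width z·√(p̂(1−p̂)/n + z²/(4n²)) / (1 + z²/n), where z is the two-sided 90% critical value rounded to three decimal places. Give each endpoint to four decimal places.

(0.4998, 0.5920)

p̂ = 171/313 = 0.54633; z = 1.645, so z² = 2.706025.
1 + z²/n = 1.008645.
Adjusted center: (0.54633 + z²/(2n))/1.008645 = 0.54593.
Radicand: p̂(1−p̂)/n + z²/(4n²) = 0.000791866 + 0.000006905 = 0.000798771.
Half-width = 1.645·√0.000798771/1.008645 = 0.04609.
So the interval runs from 0.4998 to 0.5920.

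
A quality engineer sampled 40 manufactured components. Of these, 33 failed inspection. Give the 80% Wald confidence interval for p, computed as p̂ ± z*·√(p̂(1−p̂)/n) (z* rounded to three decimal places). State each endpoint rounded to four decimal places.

(0.7480, 0.9020)

Sample proportion p̂ = 33/40 = 0.82500.
SE = √(p̂(1−p̂)/n) = √(0.144375/40) = 0.060078.
For 80% confidence, z* = 1.282.
Margin = 1.282·0.060078 = 0.07702.
CI: 0.82500 ± 0.07702 = (0.7480, 0.9020).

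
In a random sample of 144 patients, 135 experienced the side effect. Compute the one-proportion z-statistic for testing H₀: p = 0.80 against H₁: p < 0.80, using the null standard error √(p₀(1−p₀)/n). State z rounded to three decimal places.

z = 4.125

With x = 135 successes in n = 144, p̂ = 0.93750.
SE₀ = √(0.80·0.20/144) = 0.033333.
Test statistic: z = 0.13750/0.033333 = 4.125.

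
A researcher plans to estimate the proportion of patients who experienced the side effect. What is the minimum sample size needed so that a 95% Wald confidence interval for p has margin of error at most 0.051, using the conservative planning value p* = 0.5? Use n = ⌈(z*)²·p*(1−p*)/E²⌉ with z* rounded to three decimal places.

The 95% critical value is z* = 1.960.
p*(1−p*) = 0.2500.
(z*)²·p*(1−p*)/E² = 3.841600·0.2500/0.002601 = 369.243.
⌈369.243⌉ = 370.

n = 370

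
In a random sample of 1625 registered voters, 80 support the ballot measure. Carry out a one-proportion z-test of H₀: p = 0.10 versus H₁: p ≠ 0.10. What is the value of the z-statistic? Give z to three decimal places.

z = -6.822

p̂ = 80/1625 = 0.04923.
Under H₀, SE = √(p₀(1−p₀)/n) = √(0.10·0.90/1625) = √0.000055385 = 0.007442.
Test statistic: z = -0.05077/0.007442 = -6.822.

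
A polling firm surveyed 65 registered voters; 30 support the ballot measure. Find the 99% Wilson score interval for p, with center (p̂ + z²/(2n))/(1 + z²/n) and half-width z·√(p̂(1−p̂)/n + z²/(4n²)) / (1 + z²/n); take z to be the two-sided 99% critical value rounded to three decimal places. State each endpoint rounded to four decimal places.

p̂ = 30/65 = 0.46154; z = 2.576, so z² = 6.635776.
Denominator 1 + z²/n = 1 + 6.635776/65 = 1.102089.
Center = (0.46154 + 0.051044)/1.102089 = 0.46510.
Radicand: p̂(1−p̂)/n + z²/(4n²) = 0.003823396 + 0.000392649 = 0.004216045.
Half-width = z·√(radicand)/denom = 2.576·0.064931/1.102089 = 0.15177.
Interval: 0.46510 ± 0.15177 → (0.3133, 0.6169).

(0.3133, 0.6169)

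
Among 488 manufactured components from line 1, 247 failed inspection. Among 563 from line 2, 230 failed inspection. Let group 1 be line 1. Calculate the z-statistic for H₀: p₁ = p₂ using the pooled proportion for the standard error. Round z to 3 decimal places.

p̂₁ = 247/488 = 0.50615, p̂₂ = 230/563 = 0.40853.
Pooling: p̂ = 477/1051 = 0.45385.
Pooled SE = √[0.2478705·0.00382538] ≈ 0.030793.
z = 0.09762/0.030793 = 3.170.

z = 3.170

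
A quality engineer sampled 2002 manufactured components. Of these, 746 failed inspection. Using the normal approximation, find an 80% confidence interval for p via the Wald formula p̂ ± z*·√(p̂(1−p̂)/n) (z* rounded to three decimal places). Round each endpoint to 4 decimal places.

(0.3588, 0.3865)

With x = 746 successes in n = 2002, p̂ = 0.37263.
Standard error of p̂: √(0.233776/2002) = √0.000116771 = 0.010806.
The 80% critical value is z* = 1.282.
Margin = 1.282·0.010806 = 0.01385.
Interval: 0.37263 ± 0.01385 → (0.3588, 0.3865).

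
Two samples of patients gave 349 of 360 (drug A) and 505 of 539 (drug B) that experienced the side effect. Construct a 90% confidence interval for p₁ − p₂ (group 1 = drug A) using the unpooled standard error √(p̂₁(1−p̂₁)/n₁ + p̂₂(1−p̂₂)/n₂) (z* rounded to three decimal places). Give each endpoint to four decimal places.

(0.0097, 0.0553)

p̂₁ = 0.96944, p̂₂ = 0.93692, so the observed difference is 0.03252.
SE = √(0.000082283 + 0.000109649) = √0.000191932 = 0.013854.
For 90% confidence, z* = 1.645. Margin = 1.645·0.013854 = 0.02279.
Interval: 0.03252 ± 0.02279 → (0.0097, 0.0553).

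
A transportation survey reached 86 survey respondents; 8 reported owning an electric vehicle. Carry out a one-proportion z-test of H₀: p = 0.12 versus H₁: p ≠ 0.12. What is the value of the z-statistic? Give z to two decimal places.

z = -0.77

The sample proportion is 8/86 = 0.09302.
Null standard error: √(0.12·0.88/86) = √0.001227907 = 0.035042.
z = (0.09302 − 0.12)/0.035042 = -0.02698/0.035042 = -0.77.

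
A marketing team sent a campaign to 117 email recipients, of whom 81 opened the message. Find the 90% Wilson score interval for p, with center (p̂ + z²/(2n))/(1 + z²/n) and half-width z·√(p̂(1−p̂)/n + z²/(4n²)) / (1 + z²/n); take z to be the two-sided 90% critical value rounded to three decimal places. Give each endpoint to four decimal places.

(0.6184, 0.7575)

Here p̂ = 81/117 = 0.69231 and z = 1.645 (z² = 2.706025).
Denominator 1 + z²/n = 1 + 2.706025/117 = 1.023128.
Adjusted center: (0.69231 + z²/(2n))/1.023128 = 0.68796.
Radicand: p̂(1−p̂)/n + z²/(4n²) = 0.001820665 + 0.000049420 = 0.001870085.
Half-width = z·√(radicand)/denom = 1.645·0.043244/1.023128 = 0.06953.
So the interval runs from 0.6184 to 0.7575.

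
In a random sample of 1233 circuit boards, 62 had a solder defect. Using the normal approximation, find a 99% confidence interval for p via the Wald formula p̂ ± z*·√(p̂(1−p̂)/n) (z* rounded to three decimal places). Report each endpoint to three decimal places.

(0.034, 0.066)

The sample proportion is 62/1233 = 0.05028.
Standard error of p̂: √(0.047755/1233) = √0.000038731 = 0.006223.
z* = 2.576 at the 99% level.
Margin of error: 2.576 × 0.006223 = 0.01603.
CI: 0.05028 ± 0.01603 = (0.034, 0.066).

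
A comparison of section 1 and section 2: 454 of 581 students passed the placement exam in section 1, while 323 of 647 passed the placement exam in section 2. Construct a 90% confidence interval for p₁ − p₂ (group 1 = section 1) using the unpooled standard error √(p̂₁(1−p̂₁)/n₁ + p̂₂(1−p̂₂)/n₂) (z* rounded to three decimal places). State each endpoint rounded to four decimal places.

(0.2393, 0.3251)

p̂₁ = 0.78141, p̂₂ = 0.49923, so the observed difference is 0.28218.
Unpooled SE = √(p̂₁(1−p̂₁)/n₁ + p̂₂(1−p̂₂)/n₂) = √(0.000293989 + 0.000386398) = 0.026084.
For 90% confidence, z* = 1.645. Margin of error = 0.04291.
So the interval runs from 0.2393 to 0.3251.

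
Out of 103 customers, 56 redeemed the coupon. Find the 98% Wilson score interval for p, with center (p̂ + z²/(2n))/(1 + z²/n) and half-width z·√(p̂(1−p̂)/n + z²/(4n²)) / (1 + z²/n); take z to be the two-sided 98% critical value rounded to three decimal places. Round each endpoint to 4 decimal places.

(0.4302, 0.6528)

p̂ = 56/103 = 0.54369; z = 2.326, so z² = 5.410276.
1 + z²/n = 1.052527.
Center = (0.54369 + 0.026263)/1.052527 = 0.54151.
Radicand: p̂(1−p̂)/n + z²/(4n²) = 0.002408653 + 0.000127493 = 0.002536146.
Half-width = 2.326·√0.002536146/1.052527 = 0.11129.
So the interval runs from 0.4302 to 0.6528.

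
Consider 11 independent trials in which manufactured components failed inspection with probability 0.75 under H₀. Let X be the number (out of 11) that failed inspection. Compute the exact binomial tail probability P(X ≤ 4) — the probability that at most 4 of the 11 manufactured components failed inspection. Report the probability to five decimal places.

P = 0.00756

X is binomial with n = 11 and p = 0.75.
P(X ≤ 4) = Σ_{j=0}^{4} C(11,j)·0.75^j·0.25^{11−j}.
= 0.000000 + 0.000008 + 0.000118 + 0.001062 + 0.006373 = 0.00756.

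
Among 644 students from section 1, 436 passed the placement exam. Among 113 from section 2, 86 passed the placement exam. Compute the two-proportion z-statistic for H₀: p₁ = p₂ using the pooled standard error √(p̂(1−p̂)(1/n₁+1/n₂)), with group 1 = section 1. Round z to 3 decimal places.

z = -1.781

p̂₁ = 436/644 = 0.67702, p̂₂ = 86/113 = 0.76106.
Pooling: p̂ = 522/757 = 0.68956.
Pooled SE = √[0.2140655·0.01040235] ≈ 0.047189.
z = -0.08404/0.047189 = -1.781.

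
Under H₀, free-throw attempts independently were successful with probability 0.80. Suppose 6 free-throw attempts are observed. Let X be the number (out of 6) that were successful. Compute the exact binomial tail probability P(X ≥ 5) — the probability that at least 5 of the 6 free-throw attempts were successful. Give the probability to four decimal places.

P = 0.6554

X is binomial with n = 6 and p = 0.80.
P(X ≥ 5) = C(6,5)·0.80^5·0.20^1 + C(6,6)·0.80^6·0.20^0.
= 0.393216 + 0.262144 = 0.6554.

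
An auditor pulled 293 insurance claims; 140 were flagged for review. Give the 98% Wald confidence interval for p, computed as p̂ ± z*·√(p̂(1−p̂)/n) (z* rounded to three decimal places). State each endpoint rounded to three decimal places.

With x = 140 successes in n = 293, p̂ = 0.47782.
Standard error of p̂: √(0.249508/293) = √0.000851563 = 0.029182.
For 98% confidence, z* = 2.326.
Margin of error: 2.326 × 0.029182 = 0.06788.
Interval: 0.47782 ± 0.06788 → (0.410, 0.546).

(0.410, 0.546)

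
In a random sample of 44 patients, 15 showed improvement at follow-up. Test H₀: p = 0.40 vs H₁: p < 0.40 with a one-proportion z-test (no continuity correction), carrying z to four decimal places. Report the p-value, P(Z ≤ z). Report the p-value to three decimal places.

p-value = 0.212

With x = 15 successes in n = 44, p̂ = 0.34091.
SE₀ = √(0.40·0.60/44) = 0.073855.
z = (p̂ − p₀)/SE = (15/44 − 0.40)/0.073855 ≈ -0.8001.
p-value = P(Z ≤ z) with z = -0.8001 → 0.212.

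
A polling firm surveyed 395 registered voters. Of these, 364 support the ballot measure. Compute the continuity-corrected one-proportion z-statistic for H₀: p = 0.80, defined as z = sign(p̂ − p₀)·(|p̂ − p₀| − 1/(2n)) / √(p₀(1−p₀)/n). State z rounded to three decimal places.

z = 5.975

The sample proportion is 364/395 = 0.92152. p̂ − p₀ = 0.121519.
1/(2n) = 0.001266.
Corrected numerator: |0.121519| − 0.001266 = 0.120253.
Under H₀, SE = √(p₀(1−p₀)/n) = √(0.80·0.20/395) = √0.000405063 = 0.020126.
z = (+)0.120253/0.020126 = 5.975.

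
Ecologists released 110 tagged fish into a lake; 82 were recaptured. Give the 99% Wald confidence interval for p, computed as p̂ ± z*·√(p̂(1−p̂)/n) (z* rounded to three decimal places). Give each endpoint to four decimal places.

Sample proportion p̂ = 82/110 = 0.74545.
SE = √(p̂(1−p̂)/n) = √(0.189752/110) = 0.041533.
For 99% confidence, z* = 2.576.
Margin = 2.576·0.041533 = 0.10699.
Interval: 0.74545 ± 0.10699 → (0.6385, 0.8524).

(0.6385, 0.8524)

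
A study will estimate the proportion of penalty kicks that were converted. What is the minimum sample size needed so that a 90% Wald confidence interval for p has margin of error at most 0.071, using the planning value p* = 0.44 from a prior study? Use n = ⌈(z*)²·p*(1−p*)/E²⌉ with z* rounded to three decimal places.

n = 133

The 90% critical value is z* = 1.645.
p*(1−p*) = 0.2464.
Required n before rounding: 2.706025 × 0.2464 / 0.071² = 132.268.
⌈132.268⌉ = 133.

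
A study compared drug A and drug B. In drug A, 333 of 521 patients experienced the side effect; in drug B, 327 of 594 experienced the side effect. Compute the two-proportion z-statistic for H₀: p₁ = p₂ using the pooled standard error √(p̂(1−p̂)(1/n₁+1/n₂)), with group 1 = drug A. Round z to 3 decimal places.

Sample proportions: p̂₁ = 333/521 = 0.63916 and p̂₂ = 327/594 = 0.55051.
Pooling: p̂ = 660/1115 = 0.59193.
SE = √[p̂(1−p̂)(1/n₁+1/n₂)] = √[0.59193·0.40807·(1/521+1/594)] ≈ 0.029500.
z = 0.08865/0.029500 = 3.005.

z = 3.005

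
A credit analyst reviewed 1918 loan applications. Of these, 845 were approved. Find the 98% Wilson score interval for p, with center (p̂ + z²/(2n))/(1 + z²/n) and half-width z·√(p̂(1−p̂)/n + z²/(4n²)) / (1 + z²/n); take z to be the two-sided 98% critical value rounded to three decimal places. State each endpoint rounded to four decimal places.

p̂ = 845/1918 = 0.44056; z = 2.326, so z² = 5.410276.
1 + z²/n = 1.002821.
Adjusted center: (0.44056 + z²/(2n))/1.002821 = 0.44073.
Radicand: p̂(1−p̂)/n + z²/(4n²) = 0.000128502 + 0.000000368 = 0.000128870.
Half-width = z·√(radicand)/denom = 2.326·0.011352/1.002821 = 0.02633.
CI: 0.44073 ± 0.02633 = (0.4144, 0.4671).

(0.4144, 0.4671)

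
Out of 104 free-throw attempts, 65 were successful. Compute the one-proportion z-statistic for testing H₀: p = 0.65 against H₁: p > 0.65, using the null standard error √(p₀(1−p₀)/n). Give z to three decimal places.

With x = 65 successes in n = 104, p̂ = 0.62500.
Null standard error: √(0.65·0.35/104) = √0.002187500 = 0.046771.
Test statistic: z = -0.02500/0.046771 = -0.535.

z = -0.535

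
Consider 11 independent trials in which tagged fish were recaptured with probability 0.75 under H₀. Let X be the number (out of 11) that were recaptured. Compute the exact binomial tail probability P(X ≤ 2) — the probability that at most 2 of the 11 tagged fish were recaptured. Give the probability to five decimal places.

X is binomial with n = 11 and p = 0.75.
P(X ≤ 2) = C(11,0)·0.75^0·0.25^11 + C(11,1)·0.75^1·0.25^10 + C(11,2)·0.75^2·0.25^9.
= 0.000000 + 0.000008 + 0.000118 = 0.00013.

P = 0.00013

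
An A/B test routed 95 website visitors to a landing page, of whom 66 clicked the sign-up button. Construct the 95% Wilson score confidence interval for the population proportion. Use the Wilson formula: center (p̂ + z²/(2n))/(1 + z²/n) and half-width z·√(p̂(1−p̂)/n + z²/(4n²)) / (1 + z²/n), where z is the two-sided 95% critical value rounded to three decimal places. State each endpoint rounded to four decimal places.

(0.5961, 0.7783)

Here p̂ = 66/95 = 0.69474 and z = 1.960 (z² = 3.841600).
Denominator 1 + z²/n = 1 + 3.841600/95 = 1.040438.
Center = (0.69474 + 0.020219)/1.040438 = 0.68717.
Radicand: p̂(1−p̂)/n + z²/(4n²) = 0.002232395 + 0.000106416 = 0.002338811.
Half-width = z·√(radicand)/denom = 1.960·0.048361/1.040438 = 0.09110.
CI: 0.68717 ± 0.09110 = (0.5961, 0.7783).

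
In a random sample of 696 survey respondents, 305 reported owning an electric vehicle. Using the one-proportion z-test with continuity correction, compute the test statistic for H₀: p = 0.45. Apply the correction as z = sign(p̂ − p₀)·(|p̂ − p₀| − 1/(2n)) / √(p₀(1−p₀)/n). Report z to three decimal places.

z = -0.587

Sample proportion p̂ = 305/696 = 0.43822. p̂ − p₀ = -0.011782.
1/(2n) = 0.000718.
Corrected numerator: |-0.011782| − 0.000718 = 0.011064.
Under H₀, SE = √(p₀(1−p₀)/n) = √(0.45·0.55/696) = √0.000355603 = 0.018857.
z = (−)0.011064/0.018857 = -0.587.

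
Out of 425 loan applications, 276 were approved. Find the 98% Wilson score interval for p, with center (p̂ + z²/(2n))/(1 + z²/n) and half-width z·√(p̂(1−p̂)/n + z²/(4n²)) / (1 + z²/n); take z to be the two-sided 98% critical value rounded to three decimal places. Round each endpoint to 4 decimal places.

Here p̂ = 276/425 = 0.64941 and z = 2.326 (z² = 5.410276).
1 + z²/n = 1.012730.
Adjusted center: (0.64941 + z²/(2n))/1.012730 = 0.64753.
Radicand: p̂(1−p̂)/n + z²/(4n²) = 0.000535709 + 0.000007488 = 0.000543197.
Half-width = z·√(radicand)/denom = 2.326·0.023307/1.012730 = 0.05353.
Interval: 0.64753 ± 0.05353 → (0.5940, 0.7011).

(0.5940, 0.7011)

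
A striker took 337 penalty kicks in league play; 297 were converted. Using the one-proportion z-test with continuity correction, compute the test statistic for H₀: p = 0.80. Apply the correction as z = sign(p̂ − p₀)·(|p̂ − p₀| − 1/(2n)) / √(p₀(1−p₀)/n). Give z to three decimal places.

p̂ = 297/337 = 0.88131. p̂ − p₀ = 0.081306.
Continuity correction 1/(2n) = 1/674 = 0.001484.
Corrected numerator: |0.081306| − 0.001484 = 0.079822.
Null standard error: √(0.80·0.20/337) = √0.000474777 = 0.021789.
z = +0.079822/0.021789 = 3.663.

z = 3.663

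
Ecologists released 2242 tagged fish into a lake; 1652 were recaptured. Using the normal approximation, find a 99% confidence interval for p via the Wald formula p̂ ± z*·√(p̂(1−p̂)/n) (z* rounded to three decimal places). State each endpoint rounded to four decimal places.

With x = 1652 successes in n = 2242, p̂ = 0.73684.
Standard error of p̂: √(0.193906/2242) = √0.000086488 = 0.009300.
For 99% confidence, z* = 2.576.
Margin = 2.576·0.009300 = 0.02396.
Interval: 0.73684 ± 0.02396 → (0.7129, 0.7608).

(0.7129, 0.7608)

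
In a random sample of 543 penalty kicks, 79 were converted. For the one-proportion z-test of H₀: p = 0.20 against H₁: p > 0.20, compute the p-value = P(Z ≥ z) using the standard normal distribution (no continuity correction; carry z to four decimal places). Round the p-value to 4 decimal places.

p-value = 0.9993

Sample proportion p̂ = 79/543 = 0.14549.
Null standard error: √(0.20·0.80/543) = √0.000294659 = 0.017166.
z = (p̂ − p₀)/SE = (79/543 − 0.20)/0.017166 ≈ -3.1756.
p-value = P(Z ≥ z) with z = -3.1756 → 0.9993.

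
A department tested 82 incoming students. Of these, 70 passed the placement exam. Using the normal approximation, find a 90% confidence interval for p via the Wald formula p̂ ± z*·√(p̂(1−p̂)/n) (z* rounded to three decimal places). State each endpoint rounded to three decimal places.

With x = 70 successes in n = 82, p̂ = 0.85366.
Standard error of p̂: √(0.124926/82) = √0.001523483 = 0.039032.
For 90% confidence, z* = 1.645.
Margin of error: 1.645 × 0.039032 = 0.06421.
CI: 0.85366 ± 0.06421 = (0.789, 0.918).

(0.789, 0.918)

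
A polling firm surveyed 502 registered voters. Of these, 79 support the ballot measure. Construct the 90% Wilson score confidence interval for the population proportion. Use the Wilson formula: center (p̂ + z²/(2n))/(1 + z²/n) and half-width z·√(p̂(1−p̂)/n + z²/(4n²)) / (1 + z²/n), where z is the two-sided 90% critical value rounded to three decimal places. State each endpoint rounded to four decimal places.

Here p̂ = 79/502 = 0.15737 and z = 1.645 (z² = 2.706025).
1 + z²/n = 1.005390.
Adjusted center: (0.15737 + z²/(2n))/1.005390 = 0.15921.
Radicand: p̂(1−p̂)/n + z²/(4n²) = 0.000264153 + 0.000002685 = 0.000266838.
Half-width = z·√(radicand)/denom = 1.645·0.016335/1.005390 = 0.02673.
So the interval runs from 0.1325 to 0.1859.

(0.1325, 0.1859)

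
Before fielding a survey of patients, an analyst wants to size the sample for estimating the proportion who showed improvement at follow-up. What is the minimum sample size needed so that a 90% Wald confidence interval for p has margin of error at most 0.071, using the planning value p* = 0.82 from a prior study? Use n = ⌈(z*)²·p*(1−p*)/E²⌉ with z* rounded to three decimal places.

n = 80

z* = 1.645 at the 90% level.
p*(1−p*) = 0.1476.
(z*)²·p*(1−p*)/E² = 2.706025·0.1476/0.005041 = 79.232.
Rounding up, n = 80.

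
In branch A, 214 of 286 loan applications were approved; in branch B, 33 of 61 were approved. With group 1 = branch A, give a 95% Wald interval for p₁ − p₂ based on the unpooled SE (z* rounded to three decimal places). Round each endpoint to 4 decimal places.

(0.0725, 0.3421)

p̂₁ = 0.74825, p̂₂ = 0.54098, so the observed difference is 0.20727.
SE = √(0.000658640 + 0.004070825) = √0.004729465 = 0.068771.
The 95% critical value is z* = 1.960. Margin of error = 0.13479.
CI: 0.20727 ± 0.13479 = (0.0725, 0.3421).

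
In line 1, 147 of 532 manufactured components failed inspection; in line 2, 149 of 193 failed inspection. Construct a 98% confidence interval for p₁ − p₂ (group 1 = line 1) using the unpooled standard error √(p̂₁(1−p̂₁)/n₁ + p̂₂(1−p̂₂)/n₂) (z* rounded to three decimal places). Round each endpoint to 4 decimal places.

p̂₁ = 147/532 = 0.27632, p̂₂ = 149/193 = 0.77202; p̂₁ − p̂₂ = -0.49570.
Unpooled SE = √(p̂₁(1−p̂₁)/n₁ + p̂₂(1−p̂₂)/n₂) = √(0.000375875 + 0.000911942) = 0.035886.
The 98% critical value is z* = 2.326. Margin of error = 0.08347.
Interval: -0.49570 ± 0.08347 → (-0.5792, -0.4122).

(-0.5792, -0.4122)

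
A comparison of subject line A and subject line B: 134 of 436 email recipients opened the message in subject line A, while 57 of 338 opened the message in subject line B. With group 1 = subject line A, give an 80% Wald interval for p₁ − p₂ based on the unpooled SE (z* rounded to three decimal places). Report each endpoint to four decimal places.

(0.1002, 0.1772)

p̂₁ = 0.30734, p̂₂ = 0.16864, so the observed difference is 0.13870.
SE = √(0.000488261 + 0.000414793) = √0.000903054 = 0.030051.
z* = 1.282 at the 80% level. Margin = 1.282·0.030051 = 0.03853.
CI: 0.13870 ± 0.03853 = (0.1002, 0.1772).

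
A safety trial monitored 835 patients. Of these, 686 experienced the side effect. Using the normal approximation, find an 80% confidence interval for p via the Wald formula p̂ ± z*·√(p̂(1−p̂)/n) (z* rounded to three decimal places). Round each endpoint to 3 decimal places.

(0.805, 0.839)

p̂ = 686/835 = 0.82156.
Standard error of p̂: √(0.146601/835) = √0.000175570 = 0.013250.
The 80% critical value is z* = 1.282.
Margin of error: 1.282 × 0.013250 = 0.01699.
Interval: 0.82156 ± 0.01699 → (0.805, 0.839).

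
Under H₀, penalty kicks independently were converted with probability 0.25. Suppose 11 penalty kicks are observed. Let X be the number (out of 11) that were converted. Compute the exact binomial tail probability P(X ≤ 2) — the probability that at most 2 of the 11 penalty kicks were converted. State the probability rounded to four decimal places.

X is binomial with n = 11 and p = 0.25.
P(X ≤ 2) = C(11,0)·0.25^0·0.75^11 + C(11,1)·0.25^1·0.75^10 + C(11,2)·0.25^2·0.75^9.
= 0.042235 + 0.154862 + 0.258104 = 0.4552.

P = 0.4552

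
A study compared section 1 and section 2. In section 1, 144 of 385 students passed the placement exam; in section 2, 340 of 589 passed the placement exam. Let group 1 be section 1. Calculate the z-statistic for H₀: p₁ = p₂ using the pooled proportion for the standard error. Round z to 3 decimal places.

z = -6.202

p̂₁ = 144/385 = 0.37403, p̂₂ = 340/589 = 0.57725.
Pooled p̂ = (144+340)/(385+589) = 484/974 = 0.49692.
Pooled SE = √[0.2499905·0.00429520] ≈ 0.032768.
z = (p̂₁ − p̂₂)/SE = (0.37403 − 0.57725)/0.032768 = -0.20322/0.032768 = -6.202.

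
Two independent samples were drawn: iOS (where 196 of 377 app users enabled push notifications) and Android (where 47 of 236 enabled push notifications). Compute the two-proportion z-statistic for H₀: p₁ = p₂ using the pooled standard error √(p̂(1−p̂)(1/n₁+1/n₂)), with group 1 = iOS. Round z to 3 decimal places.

Sample proportions: p̂₁ = 196/377 = 0.51989 and p̂₂ = 47/236 = 0.19915.
Pooling: p̂ = 243/613 = 0.39641.
Pooled SE = √[0.2392693·0.00688981] ≈ 0.040602.
z = (p̂₁ − p̂₂)/SE = (0.51989 − 0.19915)/0.040602 = 0.32074/0.040602 = 7.900.

z = 7.900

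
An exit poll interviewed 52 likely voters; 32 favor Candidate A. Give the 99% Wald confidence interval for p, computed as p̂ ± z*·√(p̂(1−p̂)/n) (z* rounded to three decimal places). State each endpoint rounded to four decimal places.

(0.4416, 0.7892)

p̂ = 32/52 = 0.61538.
SE(p̂) = √(0.61538·0.38462/52) = 0.067466.
The 99% critical value is z* = 2.576.
Margin = 2.576·0.067466 = 0.17379.
So the interval runs from 0.4416 to 0.7892.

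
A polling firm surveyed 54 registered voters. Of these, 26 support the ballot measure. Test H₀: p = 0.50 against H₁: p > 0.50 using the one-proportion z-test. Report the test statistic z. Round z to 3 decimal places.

The sample proportion is 26/54 = 0.48148.
SE₀ = √(0.50·0.50/54) = 0.068041.
Test statistic: z = -0.01852/0.068041 = -0.272.

z = -0.272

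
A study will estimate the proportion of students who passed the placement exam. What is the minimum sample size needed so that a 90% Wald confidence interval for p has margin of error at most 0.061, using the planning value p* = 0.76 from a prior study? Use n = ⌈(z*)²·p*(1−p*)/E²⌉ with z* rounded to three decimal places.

n = 133

z* = 1.645 at the 90% level.
p*(1−p*) = 0.1824.
Required n before rounding: 2.706025 × 0.1824 / 0.061² = 132.647.
⌈132.647⌉ = 133.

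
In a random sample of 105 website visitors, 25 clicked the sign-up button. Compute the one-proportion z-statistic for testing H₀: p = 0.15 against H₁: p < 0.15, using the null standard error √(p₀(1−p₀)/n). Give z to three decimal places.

Sample proportion p̂ = 25/105 = 0.23810.
SE₀ = √(0.15·0.85/105) = 0.034847.
Test statistic: z = 0.08810/0.034847 = 2.528.

z = 2.528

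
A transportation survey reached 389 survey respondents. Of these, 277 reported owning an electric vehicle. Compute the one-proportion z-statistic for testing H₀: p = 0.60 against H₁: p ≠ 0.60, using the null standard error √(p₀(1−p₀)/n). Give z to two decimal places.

z = 4.51

The sample proportion is 277/389 = 0.71208.
Under H₀, SE = √(p₀(1−p₀)/n) = √(0.60·0.40/389) = √0.000616967 = 0.024839.
z = (0.71208 − 0.60)/0.024839 = 0.11208/0.024839 = 4.51.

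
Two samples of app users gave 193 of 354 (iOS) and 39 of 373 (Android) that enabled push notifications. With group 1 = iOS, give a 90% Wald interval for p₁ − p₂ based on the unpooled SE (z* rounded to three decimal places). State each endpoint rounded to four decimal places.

p̂₁ = 0.54520, p̂₂ = 0.10456, so the observed difference is 0.44064.
SE = √(0.000700444 + 0.000251006) = √0.000951450 = 0.030846.
For 90% confidence, z* = 1.645. Margin of error = 0.05074.
So the interval runs from 0.3899 to 0.4914.

(0.3899, 0.4914)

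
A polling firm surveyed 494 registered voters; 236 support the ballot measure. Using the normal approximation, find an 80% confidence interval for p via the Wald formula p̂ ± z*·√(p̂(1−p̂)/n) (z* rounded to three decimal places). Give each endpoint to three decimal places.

(0.449, 0.507)

With x = 236 successes in n = 494, p̂ = 0.47773.
Standard error of p̂: √(0.249504/494) = √0.000505069 = 0.022474.
The 80% critical value is z* = 1.282.
Margin = 1.282·0.022474 = 0.02881.
So the interval runs from 0.449 to 0.507.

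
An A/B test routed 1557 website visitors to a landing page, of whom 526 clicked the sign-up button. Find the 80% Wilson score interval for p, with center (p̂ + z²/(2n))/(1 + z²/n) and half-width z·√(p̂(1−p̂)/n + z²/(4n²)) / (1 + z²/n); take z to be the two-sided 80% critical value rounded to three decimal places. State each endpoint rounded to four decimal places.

p̂ = 526/1557 = 0.33783; z = 1.282, so z² = 1.643524.
1 + z²/n = 1.001056.
Center = (0.33783 + 0.000528)/1.001056 = 0.33800.
Radicand: p̂(1−p̂)/n + z²/(4n²) = 0.000143674 + 0.000000169 = 0.000143843.
Half-width = 1.282·√0.000143843/1.001056 = 0.01536.
CI: 0.33800 ± 0.01536 = (0.3226, 0.3534).

(0.3226, 0.3534)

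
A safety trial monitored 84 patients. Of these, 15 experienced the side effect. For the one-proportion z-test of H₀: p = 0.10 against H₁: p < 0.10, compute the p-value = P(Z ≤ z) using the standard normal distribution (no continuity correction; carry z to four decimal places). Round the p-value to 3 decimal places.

With x = 15 successes in n = 84, p̂ = 0.17857.
SE₀ = √(0.10·0.90/84) = 0.032733.
z = (p̂ − p₀)/SE = (15/84 − 0.10)/0.032733 ≈ 2.4004.
From the standard normal, P(Z ≤ z) = 0.992.

p-value = 0.992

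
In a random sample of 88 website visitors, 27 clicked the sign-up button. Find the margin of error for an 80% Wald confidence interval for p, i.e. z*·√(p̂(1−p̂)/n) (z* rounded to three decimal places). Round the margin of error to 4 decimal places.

With x = 27 successes in n = 88, p̂ = 0.30682.
SE = √(p̂(1−p̂)/n) = √(0.212681/88) = 0.049161.
For 80% confidence, z* = 1.282.
ME = 1.282·0.049161 = 0.0630.

ME = 0.0630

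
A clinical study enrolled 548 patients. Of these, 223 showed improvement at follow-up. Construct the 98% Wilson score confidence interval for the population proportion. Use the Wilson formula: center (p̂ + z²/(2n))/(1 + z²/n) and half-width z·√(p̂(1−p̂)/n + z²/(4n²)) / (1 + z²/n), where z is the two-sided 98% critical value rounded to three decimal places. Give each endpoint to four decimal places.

(0.3593, 0.4564)

p̂ = 223/548 = 0.40693; z = 2.326, so z² = 5.410276.
Denominator 1 + z²/n = 1 + 5.410276/548 = 1.009873.
Center = (0.40693 + 0.004936)/1.009873 = 0.40784.
Radicand: p̂(1−p̂)/n + z²/(4n²) = 0.000440399 + 0.000004504 = 0.000444903.
Half-width = z·√(radicand)/denom = 2.326·0.021093/1.009873 = 0.04858.
Interval: 0.40784 ± 0.04858 → (0.3593, 0.4564).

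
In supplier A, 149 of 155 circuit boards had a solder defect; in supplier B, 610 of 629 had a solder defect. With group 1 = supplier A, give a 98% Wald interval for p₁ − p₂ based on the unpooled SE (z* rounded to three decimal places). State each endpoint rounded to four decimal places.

(-0.0479, 0.0309)

p̂₁ = 149/155 = 0.96129, p̂₂ = 610/629 = 0.96979; p̂₁ − p̂₂ = -0.00850.
SE = √(0.000240073 + 0.000046573) = √0.000286646 = 0.016931.
The 98% critical value is z* = 2.326. Margin of error = 0.03938.
So the interval runs from -0.0479 to 0.0309.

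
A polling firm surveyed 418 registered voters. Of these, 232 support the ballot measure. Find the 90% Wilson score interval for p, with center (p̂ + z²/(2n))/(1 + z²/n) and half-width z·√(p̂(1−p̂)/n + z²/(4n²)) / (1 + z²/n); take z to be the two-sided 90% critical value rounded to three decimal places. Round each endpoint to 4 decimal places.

(0.5148, 0.5945)

p̂ = 232/418 = 0.55502; z = 1.645, so z² = 2.706025.
1 + z²/n = 1.006474.
Center = (0.55502 + 0.003237)/1.006474 = 0.55467.
Radicand: p̂(1−p̂)/n + z²/(4n²) = 0.000590843 + 0.000003872 = 0.000594715.
Half-width = z·√(radicand)/denom = 1.645·0.024387/1.006474 = 0.03986.
So the interval runs from 0.5148 to 0.5945.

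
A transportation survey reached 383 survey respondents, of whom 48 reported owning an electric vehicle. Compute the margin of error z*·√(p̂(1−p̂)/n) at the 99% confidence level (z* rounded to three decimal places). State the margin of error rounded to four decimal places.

Sample proportion p̂ = 48/383 = 0.12533.
SE(p̂) = √(0.12533·0.87467/383) = 0.016918.
z* = 2.576 at the 99% level.
Margin of error = z*·SE = 2.576 × 0.016918 = 0.0436.

ME = 0.0436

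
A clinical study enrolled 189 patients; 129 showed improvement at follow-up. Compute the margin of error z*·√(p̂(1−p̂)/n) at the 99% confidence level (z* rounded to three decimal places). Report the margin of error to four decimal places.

The sample proportion is 129/189 = 0.68254.
Standard error of p̂: √(0.216679/189) = √0.001146451 = 0.033859.
z* = 2.576 at the 99% level.
Margin of error = z*·SE = 2.576 × 0.033859 = 0.0872.

ME = 0.0872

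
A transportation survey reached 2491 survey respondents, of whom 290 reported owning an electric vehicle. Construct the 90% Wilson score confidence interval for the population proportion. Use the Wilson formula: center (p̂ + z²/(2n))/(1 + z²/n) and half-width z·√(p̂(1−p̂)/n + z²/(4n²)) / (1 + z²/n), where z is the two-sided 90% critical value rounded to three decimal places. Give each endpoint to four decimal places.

p̂ = 290/2491 = 0.11642; z = 1.645, so z² = 2.706025.
1 + z²/n = 1.001086.
Adjusted center: (0.11642 + z²/(2n))/1.001086 = 0.11684.
Radicand: p̂(1−p̂)/n + z²/(4n²) = 0.000041295 + 0.000000109 = 0.000041404.
Half-width = 1.645·√0.000041404/1.001086 = 0.01057.
So the interval runs from 0.1063 to 0.1274.

(0.1063, 0.1274)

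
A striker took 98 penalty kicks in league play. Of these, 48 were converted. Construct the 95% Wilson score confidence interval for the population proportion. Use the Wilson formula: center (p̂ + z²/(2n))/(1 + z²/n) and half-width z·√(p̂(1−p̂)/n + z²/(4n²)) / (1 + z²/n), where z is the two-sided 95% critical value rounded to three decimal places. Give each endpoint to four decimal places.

Here p̂ = 48/98 = 0.48980 and z = 1.960 (z² = 3.841600).
1 + z²/n = 1.039200.
Adjusted center: (0.48980 + z²/(2n))/1.039200 = 0.49018.
Radicand: p̂(1−p̂)/n + z²/(4n²) = 0.002549958 + 0.000100000 = 0.002649958.
Half-width = 1.960·√0.002649958/1.039200 = 0.09709.
So the interval runs from 0.3931 to 0.5873.

(0.3931, 0.5873)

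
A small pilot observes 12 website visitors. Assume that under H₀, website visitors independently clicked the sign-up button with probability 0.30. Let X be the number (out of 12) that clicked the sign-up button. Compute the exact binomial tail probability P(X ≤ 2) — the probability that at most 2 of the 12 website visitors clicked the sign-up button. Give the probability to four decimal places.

X is binomial with n = 12 and p = 0.30.
P(X ≤ 2) = C(12,0)·0.30^0·0.70^12 + C(12,1)·0.30^1·0.70^11 + C(12,2)·0.30^2·0.70^10.
= 0.013841 + 0.071184 + 0.167790 = 0.2528.

P = 0.2528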